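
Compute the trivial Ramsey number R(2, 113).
R(2, 113) = 113

R(2, k) = k for all k ≥ 2: in a 2-colouring of K_k, either some edge is red (a red K_2) or all edges are blue (a blue K_k). And K_{112} coloured all-blue has no blue K_113, so R(2, 113) > 112. Hence R(2, 113) = 113.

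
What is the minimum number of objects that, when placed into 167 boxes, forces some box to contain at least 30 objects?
n = (30 − 1)·167 + 1 = 4844

By the generalised pigeonhole principle, to guarantee some box contains ≥ r objects we need more than (r − 1) · k objects total. Threshold: n = (r − 1) · k + 1. With r = 30 and k = 167: n = 29 · 167 + 1 = 4843 + 1 = 4844. For n = 4843 = 29 · 167, we can put exactly 29 objects in every box, avoiding 30 in any single one — so 4844 is tight.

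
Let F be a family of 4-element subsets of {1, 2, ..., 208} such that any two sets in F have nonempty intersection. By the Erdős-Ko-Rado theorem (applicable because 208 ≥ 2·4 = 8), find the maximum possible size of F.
max |F| = C(207, 3) = 1456935

Erdős-Ko-Rado (1961): when n ≥ 2k, max |F| = C(n−1, k−1). The bound is attained by the star {A : i ∈ A} for any fixed i ∈ [n]. Here C(208−1, 4−1) = C(207, 3) = 1456935.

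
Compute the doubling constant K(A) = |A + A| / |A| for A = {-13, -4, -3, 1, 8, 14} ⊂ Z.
K = |A + A| / |A| = 21/6 = 7/2

Enumerate A + A = {a + b : a, b ∈ A}. With |A| = 6, there are |A|^2 = 36 ordered sum pairs; collecting distinct values, A + A = {-26, -17, -16, -12, -8, -7, -6, -5, -3, -2, 1, 2, 4, 5, 9, 10, 11, 15, 16, 22, 28}, so |A + A| = 21. Thus K = 21/6 = 7/2. For comparison, the minimum possible |A + A| over all 6-element sets is 2·6 − 1 = 11 (so min K = 11/6), attained only by arithmetic progressions.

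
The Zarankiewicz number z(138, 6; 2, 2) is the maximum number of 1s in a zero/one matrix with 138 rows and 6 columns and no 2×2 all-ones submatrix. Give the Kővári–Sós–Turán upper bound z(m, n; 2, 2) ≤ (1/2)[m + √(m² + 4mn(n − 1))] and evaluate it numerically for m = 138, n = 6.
z(138, 6; 2, 2) ≤ (1/2)[138 + √(138² + 4·138·6·5)] = (1/2)[138 + √35604] = 163.3451

Kővári–Sós–Turán: let r_1, ..., r_138 be the row sums and z = Σ r_i the total number of 1s. Each pair of columns can share at most one row with both entries 1 (else a 2×2 all-ones block appears), so Σ_i C(r_i, 2) ≤ C(6, 2) = 15. By convexity Σ_i C(r_i, 2) ≥ 138·C(z/138, 2) = z(z − 138)/(2·138), giving z² − 138z − 138·6·5 ≤ 0 and hence z ≤ (1/2)[138 + √(19044 + 4·4140)] = (1/2)[138 + √35604] ≈ (1/2)(138 + 188.6902) = 163.3451.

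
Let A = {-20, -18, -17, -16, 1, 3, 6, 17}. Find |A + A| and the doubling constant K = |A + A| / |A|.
K = |A + A| / |A| = 31/8

Enumerate A + A = {a + b : a, b ∈ A}. With |A| = 8, there are |A|^2 = 64 ordered sum pairs; collecting distinct values, A + A = {-40, -38, -37, -36, -35, -34, -33, -32, -19, -17, -16, -15, -14, -13, -12, -11, -10, -3, -1, 0, 1, 2, 4, 6, 7, 9, 12, 18, 20, 23, 34}, so |A + A| = 31. Thus K = 31/8. For comparison, the minimum possible |A + A| over all 8-element sets is 2·8 − 1 = 15 (so min K = 15/8), attained only by arithmetic progressions.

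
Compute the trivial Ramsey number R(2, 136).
R(2, 136) = 136

R(2, k) = k for all k ≥ 2: in a 2-colouring of K_k, either some edge is red (a red K_2) or all edges are blue (a blue K_k). And K_{135} coloured all-blue has no blue K_136, so R(2, 136) > 135. Hence R(2, 136) = 136.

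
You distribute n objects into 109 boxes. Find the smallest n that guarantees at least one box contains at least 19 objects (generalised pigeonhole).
n = (19 − 1)·109 + 1 = 1963

By the generalised pigeonhole principle, to guarantee some box contains ≥ r objects we need more than (r − 1) · k objects total. Threshold: n = (r − 1) · k + 1. With r = 19 and k = 109: n = 18 · 109 + 1 = 1962 + 1 = 1963. For n = 1962 = 18 · 109, we can put exactly 18 objects in every box, avoiding 19 in any single one — so 1963 is tight.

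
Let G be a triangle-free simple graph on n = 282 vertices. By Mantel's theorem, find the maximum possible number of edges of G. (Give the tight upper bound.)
ex(282, K_3) = ⌊282^2/4⌋ = 19881

Mantel (1907): a triangle-free graph on n vertices has at most ⌊n^2/4⌋ edges, with equality for the complete bipartite graph K_{⌊n/2⌋, ⌈n/2⌉}. For n = 282: ⌊282^2/4⌋ = ⌊79524/4⌋ = 19881. The extremal graph is K_{141, 141}, which has 141·141 = 19881 edges.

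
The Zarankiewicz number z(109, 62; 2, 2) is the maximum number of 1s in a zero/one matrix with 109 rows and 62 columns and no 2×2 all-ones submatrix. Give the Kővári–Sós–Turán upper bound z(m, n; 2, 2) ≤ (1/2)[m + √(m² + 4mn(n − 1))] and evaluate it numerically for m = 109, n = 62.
z(109, 62; 2, 2) ≤ (1/2)[109 + √(109² + 4·109·62·61)] = (1/2)[109 + √1660833] = 698.8665

Kővári–Sós–Turán: let r_1, ..., r_109 be the row sums and z = Σ r_i the total number of 1s. Each pair of columns can share at most one row with both entries 1 (else a 2×2 all-ones block appears), so Σ_i C(r_i, 2) ≤ C(62, 2) = 1891. By convexity Σ_i C(r_i, 2) ≥ 109·C(z/109, 2) = z(z − 109)/(2·109), giving z² − 109z − 109·62·61 ≤ 0 and hence z ≤ (1/2)[109 + √(11881 + 4·412238)] = (1/2)[109 + √1660833] ≈ (1/2)(109 + 1288.7331) = 698.8665.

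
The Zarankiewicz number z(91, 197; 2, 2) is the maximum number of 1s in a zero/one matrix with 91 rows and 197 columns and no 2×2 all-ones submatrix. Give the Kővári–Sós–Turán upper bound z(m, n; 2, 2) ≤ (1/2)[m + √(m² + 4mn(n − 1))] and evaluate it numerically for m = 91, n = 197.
z(91, 197; 2, 2) ≤ (1/2)[91 + √(91² + 4·91·197·196)] = (1/2)[91 + √14063049] = 1920.5366

Kővári–Sós–Turán: let r_1, ..., r_91 be the row sums and z = Σ r_i the total number of 1s. Each pair of columns can share at most one row with both entries 1 (else a 2×2 all-ones block appears), so Σ_i C(r_i, 2) ≤ C(197, 2) = 19306. By convexity Σ_i C(r_i, 2) ≥ 91·C(z/91, 2) = z(z − 91)/(2·91), giving z² − 91z − 91·197·196 ≤ 0 and hence z ≤ (1/2)[91 + √(8281 + 4·3513692)] = (1/2)[91 + √14063049] ≈ (1/2)(91 + 3750.0732) = 1920.5366.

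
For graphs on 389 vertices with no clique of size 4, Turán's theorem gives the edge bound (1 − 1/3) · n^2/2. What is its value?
Turán density bound = (2/3) · 389^2/2 = 151321/3 ≈ 50440.3333

Turán's theorem: ex(n, K_{r+1}) is achieved by the complete r-partite Turán graph T(n, r) with parts as balanced as possible, and is at most (1 − 1/r) · n^2/2. For r = 3, n = 389: the density bound is (2/3) · 151321/2 = 151321/3 ≈ 50440.3333. The integer-valued extremum is e(T(389, 3)) = 50440, which is strictly less than the density bound 151321/3 since 3 ∤ 389 (the parts of T(389, 3) cannot all be equal).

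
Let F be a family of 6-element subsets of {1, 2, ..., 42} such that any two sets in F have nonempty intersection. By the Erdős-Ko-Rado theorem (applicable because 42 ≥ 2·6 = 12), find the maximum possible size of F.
max |F| = C(41, 5) = 749398

The Erdős-Ko-Rado theorem states: for n ≥ 2k, an intersecting family of k-subsets of an n-element set has size at most C(n − 1, k − 1), with equality for 'star' families {A ⊆ [n] : |A| = k, i ∈ A} (fix an element i). For n = 42, k = 6: C(41, 5) = 749398.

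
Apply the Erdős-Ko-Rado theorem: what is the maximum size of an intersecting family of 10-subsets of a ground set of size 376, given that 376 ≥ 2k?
max |F| = C(375, 9) = 366866022765580250

Erdős-Ko-Rado (1961): when n ≥ 2k, max |F| = C(n−1, k−1). The bound is attained by the star {A : i ∈ A} for any fixed i ∈ [n]. Here C(376−1, 10−1) = C(375, 9) = 366866022765580250.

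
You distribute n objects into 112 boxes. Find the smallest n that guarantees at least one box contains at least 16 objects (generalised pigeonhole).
n = (16 − 1)·112 + 1 = 1681

By the generalised pigeonhole principle, to guarantee some box contains ≥ r objects we need more than (r − 1) · k objects total. Threshold: n = (r − 1) · k + 1. With r = 16 and k = 112: n = 15 · 112 + 1 = 1680 + 1 = 1681. For n = 1680 = 15 · 112, we can put exactly 15 objects in every box, avoiding 16 in any single one — so 1681 is tight.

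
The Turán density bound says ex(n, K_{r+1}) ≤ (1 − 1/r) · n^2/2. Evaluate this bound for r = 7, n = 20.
Turán density bound = (6/7) · 20^2/2 = 1200/7 ≈ 171.4286

Turán's theorem: ex(n, K_{r+1}) is achieved by the complete r-partite Turán graph T(n, r) with parts as balanced as possible, and is at most (1 − 1/r) · n^2/2. For r = 7, n = 20: the density bound is (6/7) · 400/2 = 1200/7 ≈ 171.4286. The integer-valued extremum is e(T(20, 7)) = 171, which is strictly less than the density bound 1200/7 since 7 ∤ 20 (the parts of T(20, 7) cannot all be equal).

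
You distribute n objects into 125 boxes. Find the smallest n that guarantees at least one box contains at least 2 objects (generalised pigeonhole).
n = (2 − 1)·125 + 1 = 126

By the generalised pigeonhole principle, to guarantee some box contains ≥ r objects we need more than (r − 1) · k objects total. Threshold: n = (r − 1) · k + 1. With r = 2 and k = 125: n = 1 · 125 + 1 = 125 + 1 = 126. For n = 125 = 1 · 125, we can put exactly 1 objects in every box, avoiding 2 in any single one — so 126 is tight.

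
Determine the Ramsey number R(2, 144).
R(2, 144) = 144

R(2, k) = k for all k ≥ 2: in a 2-colouring of K_k, either some edge is red (a red K_2) or all edges are blue (a blue K_k). And K_{143} coloured all-blue has no blue K_144, so R(2, 144) > 143. Hence R(2, 144) = 144.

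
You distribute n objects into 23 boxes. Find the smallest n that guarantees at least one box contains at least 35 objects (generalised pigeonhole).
n = (35 − 1)·23 + 1 = 783

By the generalised pigeonhole principle, to guarantee some box contains ≥ r objects we need more than (r − 1) · k objects total. Threshold: n = (r − 1) · k + 1. With r = 35 and k = 23: n = 34 · 23 + 1 = 782 + 1 = 783. For n = 782 = 34 · 23, we can put exactly 34 objects in every box, avoiding 35 in any single one — so 783 is tight.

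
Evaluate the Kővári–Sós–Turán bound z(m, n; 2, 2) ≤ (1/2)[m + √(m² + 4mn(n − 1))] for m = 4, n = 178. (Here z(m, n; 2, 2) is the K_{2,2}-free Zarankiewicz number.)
z(4, 178; 2, 2) ≤ (1/2)[4 + √(4² + 4·4·178·177)] = (1/2)[4 + √504112] = 357.0042

Kővári–Sós–Turán: let r_1, ..., r_4 be the row sums and z = Σ r_i the total number of 1s. Each pair of columns can share at most one row with both entries 1 (else a 2×2 all-ones block appears), so Σ_i C(r_i, 2) ≤ C(178, 2) = 15753. By convexity Σ_i C(r_i, 2) ≥ 4·C(z/4, 2) = z(z − 4)/(2·4), giving z² − 4z − 4·178·177 ≤ 0 and hence z ≤ (1/2)[4 + √(16 + 4·126024)] = (1/2)[4 + √504112] ≈ (1/2)(4 + 710.0085) = 357.0042.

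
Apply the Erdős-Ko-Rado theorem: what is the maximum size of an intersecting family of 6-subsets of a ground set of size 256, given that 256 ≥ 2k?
max |F| = C(255, 5) = 8637487551

The Erdős-Ko-Rado theorem states: for n ≥ 2k, an intersecting family of k-subsets of an n-element set has size at most C(n − 1, k − 1), with equality for 'star' families {A ⊆ [n] : |A| = k, i ∈ A} (fix an element i). For n = 256, k = 6: C(255, 5) = 8637487551.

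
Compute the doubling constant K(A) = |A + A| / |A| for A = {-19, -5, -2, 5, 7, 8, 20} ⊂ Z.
K = |A + A| / |A| = 26/7

Enumerate A + A = {a + b : a, b ∈ A}. With |A| = 7, there are |A|^2 = 49 ordered sum pairs; collecting distinct values, A + A = {-38, -24, -21, -14, -12, -11, -10, -7, -4, 0, 1, 2, 3, 5, 6, 10, 12, 13, 14, 15, 16, 18, 25, 27, 28, 40}, so |A + A| = 26. Thus K = 26/7. For comparison, the minimum possible |A + A| over all 7-element sets is 2·7 − 1 = 13 (so min K = 13/7), attained only by arithmetic progressions.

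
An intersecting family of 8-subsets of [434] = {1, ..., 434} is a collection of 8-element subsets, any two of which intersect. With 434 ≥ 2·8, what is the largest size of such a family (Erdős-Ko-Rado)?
max |F| = C(433, 7) = 539281806179688

Erdős-Ko-Rado (1961): when n ≥ 2k, max |F| = C(n−1, k−1). The bound is attained by the star {A : i ∈ A} for any fixed i ∈ [n]. Here C(434−1, 8−1) = C(433, 7) = 539281806179688.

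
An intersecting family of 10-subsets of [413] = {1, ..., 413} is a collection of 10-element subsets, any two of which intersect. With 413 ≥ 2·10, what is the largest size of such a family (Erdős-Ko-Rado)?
max |F| = C(412, 9) = 863177604710689620

The Erdős-Ko-Rado theorem states: for n ≥ 2k, an intersecting family of k-subsets of an n-element set has size at most C(n − 1, k − 1), with equality for 'star' families {A ⊆ [n] : |A| = k, i ∈ A} (fix an element i). For n = 413, k = 10: C(412, 9) = 863177604710689620.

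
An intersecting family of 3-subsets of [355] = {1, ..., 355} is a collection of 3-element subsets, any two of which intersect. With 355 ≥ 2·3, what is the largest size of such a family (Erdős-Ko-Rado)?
max |F| = C(354, 2) = 62481

The Erdős-Ko-Rado theorem states: for n ≥ 2k, an intersecting family of k-subsets of an n-element set has size at most C(n − 1, k − 1), with equality for 'star' families {A ⊆ [n] : |A| = k, i ∈ A} (fix an element i). For n = 355, k = 3: C(354, 2) = 62481.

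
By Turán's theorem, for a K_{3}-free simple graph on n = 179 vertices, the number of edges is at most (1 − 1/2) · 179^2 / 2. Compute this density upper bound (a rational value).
Turán density bound = (1/2) · 179^2/2 = 32041/4 ≈ 8010.25

Turán's theorem: ex(n, K_{r+1}) is achieved by the complete r-partite Turán graph T(n, r) with parts as balanced as possible, and is at most (1 − 1/r) · n^2/2. For r = 2, n = 179: the density bound is (1/2) · 32041/2 = 32041/4 ≈ 8010.25. The integer-valued extremum is e(T(179, 2)) = 8010, which is strictly less than the density bound 32041/4 since 2 ∤ 179 (the parts of T(179, 2) cannot all be equal).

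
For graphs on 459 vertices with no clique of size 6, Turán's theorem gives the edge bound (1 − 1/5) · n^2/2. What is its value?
Turán density bound = (4/5) · 459^2/2 = 421362/5 ≈ 84272.4

Turán's theorem: ex(n, K_{r+1}) is achieved by the complete r-partite Turán graph T(n, r) with parts as balanced as possible, and is at most (1 − 1/r) · n^2/2. For r = 5, n = 459: the density bound is (4/5) · 210681/2 = 421362/5 ≈ 84272.4. The integer-valued extremum is e(T(459, 5)) = 84272, which is strictly less than the density bound 421362/5 since 5 ∤ 459 (the parts of T(459, 5) cannot all be equal).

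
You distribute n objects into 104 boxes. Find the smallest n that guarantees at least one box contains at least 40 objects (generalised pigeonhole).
n = (40 − 1)·104 + 1 = 4057

By the generalised pigeonhole principle, to guarantee some box contains ≥ r objects we need more than (r − 1) · k objects total. Threshold: n = (r − 1) · k + 1. With r = 40 and k = 104: n = 39 · 104 + 1 = 4056 + 1 = 4057. For n = 4056 = 39 · 104, we can put exactly 39 objects in every box, avoiding 40 in any single one — so 4057 is tight.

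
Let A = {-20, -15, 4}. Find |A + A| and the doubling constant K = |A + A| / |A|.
K = |A + A| / |A| = 6/3 = 2

Enumerate A + A = {a + b : a, b ∈ A}. With |A| = 3, there are |A|^2 = 9 ordered sum pairs; collecting distinct values, A + A = {-40, -35, -30, -16, -11, 8}, so |A + A| = 6. Thus K = 6/3 = 2. For comparison, the minimum possible |A + A| over all 3-element sets is 2·3 − 1 = 5 (so min K = 5/3), attained only by arithmetic progressions.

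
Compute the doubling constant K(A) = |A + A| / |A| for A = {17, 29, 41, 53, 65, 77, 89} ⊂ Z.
K = |A + A| / |A| = 13/7

Enumerate A + A = {a + b : a, b ∈ A}. With |A| = 7, there are |A|^2 = 49 ordered sum pairs; collecting distinct values, A + A = {34, 46, 58, 70, 82, 94, 106, 118, 130, 142, 154, 166, 178}, so |A + A| = 13. Thus K = 13/7. Here |A + A| = 2|A| − 1 = 13, the minimum possible — so K = 13/7 is minimal, which holds iff A is an arithmetic progression.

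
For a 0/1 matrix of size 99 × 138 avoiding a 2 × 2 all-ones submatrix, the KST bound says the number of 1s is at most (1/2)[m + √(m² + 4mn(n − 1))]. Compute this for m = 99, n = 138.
z(99, 138; 2, 2) ≤ (1/2)[99 + √(99² + 4·99·138·137)] = (1/2)[99 + √7496577] = 1418.4939

Kővári–Sós–Turán: let r_1, ..., r_99 be the row sums and z = Σ r_i the total number of 1s. Each pair of columns can share at most one row with both entries 1 (else a 2×2 all-ones block appears), so Σ_i C(r_i, 2) ≤ C(138, 2) = 9453. By convexity Σ_i C(r_i, 2) ≥ 99·C(z/99, 2) = z(z − 99)/(2·99), giving z² − 99z − 99·138·137 ≤ 0 and hence z ≤ (1/2)[99 + √(9801 + 4·1871694)] = (1/2)[99 + √7496577] ≈ (1/2)(99 + 2737.9878) = 1418.4939.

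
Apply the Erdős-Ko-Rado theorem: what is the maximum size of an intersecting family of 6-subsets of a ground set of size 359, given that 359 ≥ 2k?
max |F| = C(358, 5) = 47648760726

Erdős-Ko-Rado (1961): when n ≥ 2k, max |F| = C(n−1, k−1). The bound is attained by the star {A : i ∈ A} for any fixed i ∈ [n]. Here C(359−1, 6−1) = C(358, 5) = 47648760726.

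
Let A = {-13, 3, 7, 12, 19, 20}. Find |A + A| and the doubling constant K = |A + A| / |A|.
K = |A + A| / |A| = 20/6 = 10/3

Enumerate A + A = {a + b : a, b ∈ A}. With |A| = 6, there are |A|^2 = 36 ordered sum pairs; collecting distinct values, A + A = {-26, -10, -6, -1, 6, 7, 10, 14, 15, 19, 22, 23, 24, 26, 27, 31, 32, 38, 39, 40}, so |A + A| = 20. Thus K = 20/6 = 10/3. For comparison, the minimum possible |A + A| over all 6-element sets is 2·6 − 1 = 11 (so min K = 11/6), attained only by arithmetic progressions.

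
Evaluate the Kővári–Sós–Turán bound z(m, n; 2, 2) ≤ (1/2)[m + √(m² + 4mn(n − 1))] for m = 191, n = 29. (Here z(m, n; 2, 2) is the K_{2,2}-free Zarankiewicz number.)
z(191, 29; 2, 2) ≤ (1/2)[191 + √(191² + 4·191·29·28)] = (1/2)[191 + √656849] = 500.7311

Kővári–Sós–Turán: let r_1, ..., r_191 be the row sums and z = Σ r_i the total number of 1s. Each pair of columns can share at most one row with both entries 1 (else a 2×2 all-ones block appears), so Σ_i C(r_i, 2) ≤ C(29, 2) = 406. By convexity Σ_i C(r_i, 2) ≥ 191·C(z/191, 2) = z(z − 191)/(2·191), giving z² − 191z − 191·29·28 ≤ 0 and hence z ≤ (1/2)[191 + √(36481 + 4·155092)] = (1/2)[191 + √656849] ≈ (1/2)(191 + 810.4622) = 500.7311.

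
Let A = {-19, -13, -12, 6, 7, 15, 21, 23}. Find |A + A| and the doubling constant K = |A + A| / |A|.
K = |A + A| / |A| = 33/8

Enumerate A + A = {a + b : a, b ∈ A}. With |A| = 8, there are |A|^2 = 64 ordered sum pairs; collecting distinct values, A + A = {-38, -32, -31, -26, -25, -24, -13, -12, -7, -6, -5, -4, 2, 3, 4, 8, 9, 10, 11, 12, 13, 14, 21, 22, 27, 28, 29, 30, 36, 38, 42, 44, 46}, so |A + A| = 33. Thus K = 33/8. For comparison, the minimum possible |A + A| over all 8-element sets is 2·8 − 1 = 15 (so min K = 15/8), attained only by arithmetic progressions.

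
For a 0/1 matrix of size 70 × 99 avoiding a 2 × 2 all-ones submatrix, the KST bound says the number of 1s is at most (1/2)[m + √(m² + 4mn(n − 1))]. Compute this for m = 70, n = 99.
z(70, 99; 2, 2) ≤ (1/2)[70 + √(70² + 4·70·99·98)] = (1/2)[70 + √2721460] = 859.8424

Kővári–Sós–Turán: let r_1, ..., r_70 be the row sums and z = Σ r_i the total number of 1s. Each pair of columns can share at most one row with both entries 1 (else a 2×2 all-ones block appears), so Σ_i C(r_i, 2) ≤ C(99, 2) = 4851. By convexity Σ_i C(r_i, 2) ≥ 70·C(z/70, 2) = z(z − 70)/(2·70), giving z² − 70z − 70·99·98 ≤ 0 and hence z ≤ (1/2)[70 + √(4900 + 4·679140)] = (1/2)[70 + √2721460] ≈ (1/2)(70 + 1649.6848) = 859.8424.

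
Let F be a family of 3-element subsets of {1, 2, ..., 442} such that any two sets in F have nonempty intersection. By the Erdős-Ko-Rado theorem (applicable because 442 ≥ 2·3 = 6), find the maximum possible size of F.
max |F| = C(441, 2) = 97020

The Erdős-Ko-Rado theorem states: for n ≥ 2k, an intersecting family of k-subsets of an n-element set has size at most C(n − 1, k − 1), with equality for 'star' families {A ⊆ [n] : |A| = k, i ∈ A} (fix an element i). For n = 442, k = 3: C(441, 2) = 97020.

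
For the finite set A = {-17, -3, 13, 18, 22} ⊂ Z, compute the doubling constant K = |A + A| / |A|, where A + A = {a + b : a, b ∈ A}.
K = |A + A| / |A| = 15/5 = 3

Enumerate A + A = {a + b : a, b ∈ A}. With |A| = 5, there are |A|^2 = 25 ordered sum pairs; collecting distinct values, A + A = {-34, -20, -6, -4, 1, 5, 10, 15, 19, 26, 31, 35, 36, 40, 44}, so |A + A| = 15. Thus K = 15/5 = 3. For comparison, the minimum possible |A + A| over all 5-element sets is 2·5 − 1 = 9 (so min K = 9/5), attained only by arithmetic progressions.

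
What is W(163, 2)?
W(163, 2) = 163 + 1 = 164

A 2-term AP is any pair of integers, so a monochromatic 2-AP exists iff some colour is used at least twice. With 163 colours, the colouring i ↦ i on {1, ..., 163} uses each colour once, avoiding any monochromatic pair, so W(163, 2) > 163. For {1, ..., 164}, pigeonhole forces two integers of the same colour, which form a monochromatic 2-AP. Hence W(163, 2) = 164.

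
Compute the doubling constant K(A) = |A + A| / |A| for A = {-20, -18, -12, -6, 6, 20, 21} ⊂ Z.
K = |A + A| / |A| = 25/7

Enumerate A + A = {a + b : a, b ∈ A}. With |A| = 7, there are |A|^2 = 49 ordered sum pairs; collecting distinct values, A + A = {-40, -38, -36, -32, -30, -26, -24, -18, -14, -12, -6, 0, 1, 2, 3, 8, 9, 12, 14, 15, 26, 27, 40, 41, 42}, so |A + A| = 25. Thus K = 25/7. For comparison, the minimum possible |A + A| over all 7-element sets is 2·7 − 1 = 13 (so min K = 13/7), attained only by arithmetic progressions.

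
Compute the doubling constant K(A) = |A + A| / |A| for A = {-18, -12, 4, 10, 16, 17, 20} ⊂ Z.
K = |A + A| / |A| = 24/7

Enumerate A + A = {a + b : a, b ∈ A}. With |A| = 7, there are |A|^2 = 49 ordered sum pairs; collecting distinct values, A + A = {-36, -30, -24, -14, -8, -2, -1, 2, 4, 5, 8, 14, 20, 21, 24, 26, 27, 30, 32, 33, 34, 36, 37, 40}, so |A + A| = 24. Thus K = 24/7. For comparison, the minimum possible |A + A| over all 7-element sets is 2·7 − 1 = 13 (so min K = 13/7), attained only by arithmetic progressions.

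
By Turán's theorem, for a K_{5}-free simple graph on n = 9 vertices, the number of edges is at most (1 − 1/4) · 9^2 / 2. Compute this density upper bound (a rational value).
Turán density bound = (3/4) · 9^2/2 = 243/8 ≈ 30.375

Turán's theorem: ex(n, K_{r+1}) is achieved by the complete r-partite Turán graph T(n, r) with parts as balanced as possible, and is at most (1 − 1/r) · n^2/2. For r = 4, n = 9: the density bound is (3/4) · 81/2 = 243/8 ≈ 30.375. The integer-valued extremum is e(T(9, 4)) = 30, which is strictly less than the density bound 243/8 since 4 ∤ 9 (the parts of T(9, 4) cannot all be equal).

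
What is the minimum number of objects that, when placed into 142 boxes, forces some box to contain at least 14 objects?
n = (14 − 1)·142 + 1 = 1847

By the generalised pigeonhole principle, to guarantee some box contains ≥ r objects we need more than (r − 1) · k objects total. Threshold: n = (r − 1) · k + 1. With r = 14 and k = 142: n = 13 · 142 + 1 = 1846 + 1 = 1847. For n = 1846 = 13 · 142, we can put exactly 13 objects in every box, avoiding 14 in any single one — so 1847 is tight.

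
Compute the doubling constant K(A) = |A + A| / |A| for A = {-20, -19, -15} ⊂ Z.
K = |A + A| / |A| = 6/3 = 2

Enumerate A + A = {a + b : a, b ∈ A}. With |A| = 3, there are |A|^2 = 9 ordered sum pairs; collecting distinct values, A + A = {-40, -39, -38, -35, -34, -30}, so |A + A| = 6. Thus K = 6/3 = 2. For comparison, the minimum possible |A + A| over all 3-element sets is 2·3 − 1 = 5 (so min K = 5/3), attained only by arithmetic progressions.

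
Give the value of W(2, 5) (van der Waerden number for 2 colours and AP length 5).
W(2, 5) = 178

This is a classical value, W(2, 5) = 178, established by combining an explicit 2-colouring of {1, ..., 177} with no monochromatic 5-AP (giving the lower bound W(2, 5) > 177) and a finite case analysis / exhaustive computer search showing every 2-colouring of {1, ..., 178} has such an AP.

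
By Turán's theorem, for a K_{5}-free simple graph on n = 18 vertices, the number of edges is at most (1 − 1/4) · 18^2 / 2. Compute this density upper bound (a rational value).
Turán density bound = (3/4) · 18^2/2 = 243/2 ≈ 121.5

Turán's theorem: ex(n, K_{r+1}) is achieved by the complete r-partite Turán graph T(n, r) with parts as balanced as possible, and is at most (1 − 1/r) · n^2/2. For r = 4, n = 18: the density bound is (3/4) · 324/2 = 243/2 ≈ 121.5. The integer-valued extremum is e(T(18, 4)) = 121, which is strictly less than the density bound 243/2 since 4 ∤ 18 (the parts of T(18, 4) cannot all be equal).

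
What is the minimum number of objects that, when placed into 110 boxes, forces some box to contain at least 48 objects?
n = (48 − 1)·110 + 1 = 5171

By the generalised pigeonhole principle, to guarantee some box contains ≥ r objects we need more than (r − 1) · k objects total. Threshold: n = (r − 1) · k + 1. With r = 48 and k = 110: n = 47 · 110 + 1 = 5170 + 1 = 5171. For n = 5170 = 47 · 110, we can put exactly 47 objects in every box, avoiding 48 in any single one — so 5171 is tight.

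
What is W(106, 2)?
W(106, 2) = 106 + 1 = 107

A 2-term AP is any pair of integers, so a monochromatic 2-AP exists iff some colour is used at least twice. With 106 colours, the colouring i ↦ i on {1, ..., 106} uses each colour once, avoiding any monochromatic pair, so W(106, 2) > 106. For {1, ..., 107}, pigeonhole forces two integers of the same colour, which form a monochromatic 2-AP. Hence W(106, 2) = 107.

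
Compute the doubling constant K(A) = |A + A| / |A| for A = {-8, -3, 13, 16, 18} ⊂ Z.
K = |A + A| / |A| = 14/5

Enumerate A + A = {a + b : a, b ∈ A}. With |A| = 5, there are |A|^2 = 25 ordered sum pairs; collecting distinct values, A + A = {-16, -11, -6, 5, 8, 10, 13, 15, 26, 29, 31, 32, 34, 36}, so |A + A| = 14. Thus K = 14/5. For comparison, the minimum possible |A + A| over all 5-element sets is 2·5 − 1 = 9 (so min K = 9/5), attained only by arithmetic progressions.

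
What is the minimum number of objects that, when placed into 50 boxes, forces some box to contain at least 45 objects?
n = (45 − 1)·50 + 1 = 2201

By the generalised pigeonhole principle, to guarantee some box contains ≥ r objects we need more than (r − 1) · k objects total. Threshold: n = (r − 1) · k + 1. With r = 45 and k = 50: n = 44 · 50 + 1 = 2200 + 1 = 2201. For n = 2200 = 44 · 50, we can put exactly 44 objects in every box, avoiding 45 in any single one — so 2201 is tight.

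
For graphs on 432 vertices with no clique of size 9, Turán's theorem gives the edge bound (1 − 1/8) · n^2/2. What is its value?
Turán density bound = (7/8) · 432^2/2 = 81648

Turán's theorem: ex(n, K_{r+1}) is achieved by the complete r-partite Turán graph T(n, r) with parts as balanced as possible, and is at most (1 − 1/r) · n^2/2. For r = 8, n = 432: the density bound is (7/8) · 186624/2 = 81648. Since 8 ∣ 432, the Turán graph T(432, 8) has parts of equal size 54, and its edge count e(T(432, 8)) = 81648 attains the density bound exactly.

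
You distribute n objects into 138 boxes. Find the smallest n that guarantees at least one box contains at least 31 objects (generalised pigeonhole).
n = (31 − 1)·138 + 1 = 4141

By the generalised pigeonhole principle, to guarantee some box contains ≥ r objects we need more than (r − 1) · k objects total. Threshold: n = (r − 1) · k + 1. With r = 31 and k = 138: n = 30 · 138 + 1 = 4140 + 1 = 4141. For n = 4140 = 30 · 138, we can put exactly 30 objects in every box, avoiding 31 in any single one — so 4141 is tight.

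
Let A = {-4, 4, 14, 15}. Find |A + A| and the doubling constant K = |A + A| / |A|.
K = |A + A| / |A| = 10/4 = 5/2

Enumerate A + A = {a + b : a, b ∈ A}. With |A| = 4, there are |A|^2 = 16 ordered sum pairs; collecting distinct values, A + A = {-8, 0, 8, 10, 11, 18, 19, 28, 29, 30}, so |A + A| = 10. Thus K = 10/4 = 5/2. For comparison, the minimum possible |A + A| over all 4-element sets is 2·4 − 1 = 7 (so min K = 7/4), attained only by arithmetic progressions.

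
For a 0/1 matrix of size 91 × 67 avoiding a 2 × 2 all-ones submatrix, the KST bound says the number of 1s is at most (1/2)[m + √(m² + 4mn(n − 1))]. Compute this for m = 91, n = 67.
z(91, 67; 2, 2) ≤ (1/2)[91 + √(91² + 4·91·67·66)] = (1/2)[91 + √1617889] = 681.4813

Kővári–Sós–Turán: let r_1, ..., r_91 be the row sums and z = Σ r_i the total number of 1s. Each pair of columns can share at most one row with both entries 1 (else a 2×2 all-ones block appears), so Σ_i C(r_i, 2) ≤ C(67, 2) = 2211. By convexity Σ_i C(r_i, 2) ≥ 91·C(z/91, 2) = z(z − 91)/(2·91), giving z² − 91z − 91·67·66 ≤ 0 and hence z ≤ (1/2)[91 + √(8281 + 4·402402)] = (1/2)[91 + √1617889] ≈ (1/2)(91 + 1271.9627) = 681.4813.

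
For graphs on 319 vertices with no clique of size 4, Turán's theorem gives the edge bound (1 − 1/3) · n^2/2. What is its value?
Turán density bound = (2/3) · 319^2/2 = 101761/3 ≈ 33920.3333

Turán's theorem: ex(n, K_{r+1}) is achieved by the complete r-partite Turán graph T(n, r) with parts as balanced as possible, and is at most (1 − 1/r) · n^2/2. For r = 3, n = 319: the density bound is (2/3) · 101761/2 = 101761/3 ≈ 33920.3333. The integer-valued extremum is e(T(319, 3)) = 33920, which is strictly less than the density bound 101761/3 since 3 ∤ 319 (the parts of T(319, 3) cannot all be equal).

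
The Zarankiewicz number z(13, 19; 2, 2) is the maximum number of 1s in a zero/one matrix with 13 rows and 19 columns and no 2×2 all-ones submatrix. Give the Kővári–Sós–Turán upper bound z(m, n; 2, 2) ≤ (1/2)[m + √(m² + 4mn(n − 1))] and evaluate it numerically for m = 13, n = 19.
z(13, 19; 2, 2) ≤ (1/2)[13 + √(13² + 4·13·19·18)] = (1/2)[13 + √17953] = 73.4944

Kővári–Sós–Turán: let r_1, ..., r_13 be the row sums and z = Σ r_i the total number of 1s. Each pair of columns can share at most one row with both entries 1 (else a 2×2 all-ones block appears), so Σ_i C(r_i, 2) ≤ C(19, 2) = 171. By convexity Σ_i C(r_i, 2) ≥ 13·C(z/13, 2) = z(z − 13)/(2·13), giving z² − 13z − 13·19·18 ≤ 0 and hence z ≤ (1/2)[13 + √(169 + 4·4446)] = (1/2)[13 + √17953] ≈ (1/2)(13 + 133.9888) = 73.4944.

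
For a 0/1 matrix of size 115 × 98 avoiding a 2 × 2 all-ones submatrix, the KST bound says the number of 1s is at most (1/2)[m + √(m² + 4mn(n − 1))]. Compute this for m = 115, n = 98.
z(115, 98; 2, 2) ≤ (1/2)[115 + √(115² + 4·115·98·97)] = (1/2)[115 + √4385985] = 1104.6372

Kővári–Sós–Turán: let r_1, ..., r_115 be the row sums and z = Σ r_i the total number of 1s. Each pair of columns can share at most one row with both entries 1 (else a 2×2 all-ones block appears), so Σ_i C(r_i, 2) ≤ C(98, 2) = 4753. By convexity Σ_i C(r_i, 2) ≥ 115·C(z/115, 2) = z(z − 115)/(2·115), giving z² − 115z − 115·98·97 ≤ 0 and hence z ≤ (1/2)[115 + √(13225 + 4·1093190)] = (1/2)[115 + √4385985] ≈ (1/2)(115 + 2094.2743) = 1104.6372.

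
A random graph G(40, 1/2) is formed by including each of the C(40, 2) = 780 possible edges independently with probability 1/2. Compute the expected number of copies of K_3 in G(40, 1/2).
E[# K_3] = C(40, 3) · (1/2)^C(3, 2) = 9880 / 2^3 = 1235

For each 3-subset S of vertices (there are C(40, 3) = 9880 such S), let X_S = 1 if S induces a K_3 (all C(3, 2) = 3 edges present). Then P(X_S = 1) = (1/2)^3 = 1/8. By linearity of expectation, E[# K_3] = C(40, 3) · (1/2)^3 = 9880 / 8 = 1235.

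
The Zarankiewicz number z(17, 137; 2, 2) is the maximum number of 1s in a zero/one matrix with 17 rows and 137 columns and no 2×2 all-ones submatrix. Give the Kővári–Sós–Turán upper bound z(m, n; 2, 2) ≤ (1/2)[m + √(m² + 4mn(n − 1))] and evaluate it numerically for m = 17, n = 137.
z(17, 137; 2, 2) ≤ (1/2)[17 + √(17² + 4·17·137·136)] = (1/2)[17 + √1267265] = 571.3643

Kővári–Sós–Turán: let r_1, ..., r_17 be the row sums and z = Σ r_i the total number of 1s. Each pair of columns can share at most one row with both entries 1 (else a 2×2 all-ones block appears), so Σ_i C(r_i, 2) ≤ C(137, 2) = 9316. By convexity Σ_i C(r_i, 2) ≥ 17·C(z/17, 2) = z(z − 17)/(2·17), giving z² − 17z − 17·137·136 ≤ 0 and hence z ≤ (1/2)[17 + √(289 + 4·316744)] = (1/2)[17 + √1267265] ≈ (1/2)(17 + 1125.7287) = 571.3643.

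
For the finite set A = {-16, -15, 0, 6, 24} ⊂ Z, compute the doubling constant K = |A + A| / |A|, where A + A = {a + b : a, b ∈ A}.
K = |A + A| / |A| = 15/5 = 3

Enumerate A + A = {a + b : a, b ∈ A}. With |A| = 5, there are |A|^2 = 25 ordered sum pairs; collecting distinct values, A + A = {-32, -31, -30, -16, -15, -10, -9, 0, 6, 8, 9, 12, 24, 30, 48}, so |A + A| = 15. Thus K = 15/5 = 3. For comparison, the minimum possible |A + A| over all 5-element sets is 2·5 − 1 = 9 (so min K = 9/5), attained only by arithmetic progressions.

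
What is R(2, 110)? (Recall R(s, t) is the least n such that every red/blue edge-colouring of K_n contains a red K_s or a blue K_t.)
R(2, 110) = 110

R(2, k) = k for all k ≥ 2: in a 2-colouring of K_k, either some edge is red (a red K_2) or all edges are blue (a blue K_k). And K_{109} coloured all-blue has no blue K_110, so R(2, 110) > 109. Hence R(2, 110) = 110.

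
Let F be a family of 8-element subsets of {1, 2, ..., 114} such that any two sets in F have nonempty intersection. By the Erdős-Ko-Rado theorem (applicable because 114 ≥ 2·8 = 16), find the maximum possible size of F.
max |F| = C(113, 7) = 38620298376

Erdős-Ko-Rado (1961): when n ≥ 2k, max |F| = C(n−1, k−1). The bound is attained by the star {A : i ∈ A} for any fixed i ∈ [n]. Here C(114−1, 8−1) = C(113, 7) = 38620298376.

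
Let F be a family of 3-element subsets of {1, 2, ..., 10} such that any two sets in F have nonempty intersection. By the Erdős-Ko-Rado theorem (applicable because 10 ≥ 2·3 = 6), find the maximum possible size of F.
max |F| = C(9, 2) = 36

Erdős-Ko-Rado (1961): when n ≥ 2k, max |F| = C(n−1, k−1). The bound is attained by the star {A : i ∈ A} for any fixed i ∈ [n]. Here C(10−1, 3−1) = C(9, 2) = 36.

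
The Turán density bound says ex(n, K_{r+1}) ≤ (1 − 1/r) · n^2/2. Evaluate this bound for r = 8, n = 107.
Turán density bound = (7/8) · 107^2/2 = 80143/16 ≈ 5008.9375

Turán's theorem: ex(n, K_{r+1}) is achieved by the complete r-partite Turán graph T(n, r) with parts as balanced as possible, and is at most (1 − 1/r) · n^2/2. For r = 8, n = 107: the density bound is (7/8) · 11449/2 = 80143/16 ≈ 5008.9375. The integer-valued extremum is e(T(107, 8)) = 5008, which is strictly less than the density bound 80143/16 since 8 ∤ 107 (the parts of T(107, 8) cannot all be equal).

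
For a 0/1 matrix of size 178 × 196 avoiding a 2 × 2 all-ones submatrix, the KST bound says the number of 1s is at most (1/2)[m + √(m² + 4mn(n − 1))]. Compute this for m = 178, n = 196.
z(178, 196; 2, 2) ≤ (1/2)[178 + √(178² + 4·178·196·195)] = (1/2)[178 + √27244324] = 2698.8048

Kővári–Sós–Turán: let r_1, ..., r_178 be the row sums and z = Σ r_i the total number of 1s. Each pair of columns can share at most one row with both entries 1 (else a 2×2 all-ones block appears), so Σ_i C(r_i, 2) ≤ C(196, 2) = 19110. By convexity Σ_i C(r_i, 2) ≥ 178·C(z/178, 2) = z(z − 178)/(2·178), giving z² − 178z − 178·196·195 ≤ 0 and hence z ≤ (1/2)[178 + √(31684 + 4·6803160)] = (1/2)[178 + √27244324] ≈ (1/2)(178 + 5219.6096) = 2698.8048.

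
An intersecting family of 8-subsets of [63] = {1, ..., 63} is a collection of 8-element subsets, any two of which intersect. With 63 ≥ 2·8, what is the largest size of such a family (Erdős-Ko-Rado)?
max |F| = C(62, 7) = 491796152

The Erdős-Ko-Rado theorem states: for n ≥ 2k, an intersecting family of k-subsets of an n-element set has size at most C(n − 1, k − 1), with equality for 'star' families {A ⊆ [n] : |A| = k, i ∈ A} (fix an element i). For n = 63, k = 8: C(62, 7) = 491796152.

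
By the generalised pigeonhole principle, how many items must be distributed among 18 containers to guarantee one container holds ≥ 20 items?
n = (20 − 1)·18 + 1 = 343

By the generalised pigeonhole principle, to guarantee some box contains ≥ r objects we need more than (r − 1) · k objects total. Threshold: n = (r − 1) · k + 1. With r = 20 and k = 18: n = 19 · 18 + 1 = 342 + 1 = 343. For n = 342 = 19 · 18, we can put exactly 19 objects in every box, avoiding 20 in any single one — so 343 is tight.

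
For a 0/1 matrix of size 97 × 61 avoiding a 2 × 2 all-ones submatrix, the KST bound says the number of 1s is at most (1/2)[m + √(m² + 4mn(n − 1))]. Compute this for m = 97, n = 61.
z(97, 61; 2, 2) ≤ (1/2)[97 + √(97² + 4·97·61·60)] = (1/2)[97 + √1429489] = 646.3062

Kővári–Sós–Turán: let r_1, ..., r_97 be the row sums and z = Σ r_i the total number of 1s. Each pair of columns can share at most one row with both entries 1 (else a 2×2 all-ones block appears), so Σ_i C(r_i, 2) ≤ C(61, 2) = 1830. By convexity Σ_i C(r_i, 2) ≥ 97·C(z/97, 2) = z(z − 97)/(2·97), giving z² − 97z − 97·61·60 ≤ 0 and hence z ≤ (1/2)[97 + √(9409 + 4·355020)] = (1/2)[97 + √1429489] ≈ (1/2)(97 + 1195.6124) = 646.3062.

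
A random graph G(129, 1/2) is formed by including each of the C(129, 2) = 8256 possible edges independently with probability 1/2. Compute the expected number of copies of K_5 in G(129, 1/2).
E[# K_5] = C(129, 5) · (1/2)^C(5, 2) = 275234400 / 2^10 = 8601075/32 = 268783.59375

For each 5-subset S of vertices (there are C(129, 5) = 275234400 such S), let X_S = 1 if S induces a K_5 (all C(5, 2) = 10 edges present). Then P(X_S = 1) = (1/2)^10 = 1/1024. By linearity of expectation, E[# K_5] = C(129, 5) · (1/2)^10 = 275234400 / 1024 = 8601075/32 = 268783.59375.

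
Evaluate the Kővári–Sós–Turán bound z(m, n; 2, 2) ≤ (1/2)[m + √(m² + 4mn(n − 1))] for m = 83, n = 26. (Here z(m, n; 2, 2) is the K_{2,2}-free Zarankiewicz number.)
z(83, 26; 2, 2) ≤ (1/2)[83 + √(83² + 4·83·26·25)] = (1/2)[83 + √222689] = 277.4497

Kővári–Sós–Turán: let r_1, ..., r_83 be the row sums and z = Σ r_i the total number of 1s. Each pair of columns can share at most one row with both entries 1 (else a 2×2 all-ones block appears), so Σ_i C(r_i, 2) ≤ C(26, 2) = 325. By convexity Σ_i C(r_i, 2) ≥ 83·C(z/83, 2) = z(z − 83)/(2·83), giving z² − 83z − 83·26·25 ≤ 0 and hence z ≤ (1/2)[83 + √(6889 + 4·53950)] = (1/2)[83 + √222689] ≈ (1/2)(83 + 471.8994) = 277.4497.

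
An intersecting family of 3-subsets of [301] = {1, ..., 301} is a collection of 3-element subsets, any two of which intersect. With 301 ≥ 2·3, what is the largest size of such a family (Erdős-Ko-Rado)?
max |F| = C(300, 2) = 44850

Erdős-Ko-Rado (1961): when n ≥ 2k, max |F| = C(n−1, k−1). The bound is attained by the star {A : i ∈ A} for any fixed i ∈ [n]. Here C(301−1, 3−1) = C(300, 2) = 44850.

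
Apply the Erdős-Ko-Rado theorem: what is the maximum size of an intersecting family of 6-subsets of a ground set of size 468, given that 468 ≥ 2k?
max |F| = C(467, 5) = 181164656828

The Erdős-Ko-Rado theorem states: for n ≥ 2k, an intersecting family of k-subsets of an n-element set has size at most C(n − 1, k − 1), with equality for 'star' families {A ⊆ [n] : |A| = k, i ∈ A} (fix an element i). For n = 468, k = 6: C(467, 5) = 181164656828.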